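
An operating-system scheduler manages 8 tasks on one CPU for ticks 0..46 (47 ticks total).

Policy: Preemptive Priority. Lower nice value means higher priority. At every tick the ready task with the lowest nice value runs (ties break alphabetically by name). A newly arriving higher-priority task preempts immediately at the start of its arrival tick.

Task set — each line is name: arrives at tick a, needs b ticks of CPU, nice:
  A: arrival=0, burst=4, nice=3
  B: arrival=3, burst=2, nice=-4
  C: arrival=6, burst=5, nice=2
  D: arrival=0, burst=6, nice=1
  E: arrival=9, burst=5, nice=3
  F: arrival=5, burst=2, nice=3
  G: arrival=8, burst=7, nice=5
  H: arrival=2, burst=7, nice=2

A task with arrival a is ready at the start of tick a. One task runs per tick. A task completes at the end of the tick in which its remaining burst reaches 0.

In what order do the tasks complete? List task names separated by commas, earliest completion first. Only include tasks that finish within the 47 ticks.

t=0: ready={A,D} → run D
t=1: ready={A,D} → run D
t=2: ready={A,D,H} → run D
t=3: ready={A,B,D,H} → run B
t=4: ready={A,B,D,H} → run B
t=5: ready={A,D,F,H} → run D
t=6: ready={A,C,D,F,H} → run D
t=7: ready={A,C,D,F,H} → run D
t=8: ready={A,C,F,G,H} → run C
t=9: ready={A,C,E,F,G,H} → run C
t=10: ready={A,C,E,F,G,H} → run C
t=11: ready={A,C,E,F,G,H} → run C
t=12: ready={A,C,E,F,G,H} → run C
t=13: ready={A,E,F,G,H} → run H
t=14: ready={A,E,F,G,H} → run H
t=15: ready={A,E,F,G,H} → run H
t=16: ready={A,E,F,G,H} → run H
t=17: ready={A,E,F,G,H} → run H
t=18: ready={A,E,F,G,H} → run H
t=19: ready={A,E,F,G,H} → run H
t=20: ready={A,E,F,G} → run A
t=21: ready={A,E,F,G} → run A
t=22: ready={A,E,F,G} → run A
t=23: ready={A,E,F,G} → run A
t=24: ready={E,F,G} → run E
t=25: ready={E,F,G} → run E
t=26: ready={E,F,G} → run E
t=27: ready={E,F,G} → run E
t=28: ready={E,F,G} → run E
t=29: ready={F,G} → run F
t=30: ready={F,G} → run F
t=31: ready={G} → run G
t=32: ready={G} → run G
t=33: ready={G} → run G
t=34: ready={G} → run G
t=35: ready={G} → run G
t=36: ready={G} → run G
t=37: ready={G} → run G
t=38: (idle)
t=39: (idle)
t=40: (idle)
t=41: (idle)
t=42: (idle)
t=43: (idle)
t=44: (idle)
t=45: (idle)
t=46: (idle)

completion order = B, D, C, H, A, E, F, G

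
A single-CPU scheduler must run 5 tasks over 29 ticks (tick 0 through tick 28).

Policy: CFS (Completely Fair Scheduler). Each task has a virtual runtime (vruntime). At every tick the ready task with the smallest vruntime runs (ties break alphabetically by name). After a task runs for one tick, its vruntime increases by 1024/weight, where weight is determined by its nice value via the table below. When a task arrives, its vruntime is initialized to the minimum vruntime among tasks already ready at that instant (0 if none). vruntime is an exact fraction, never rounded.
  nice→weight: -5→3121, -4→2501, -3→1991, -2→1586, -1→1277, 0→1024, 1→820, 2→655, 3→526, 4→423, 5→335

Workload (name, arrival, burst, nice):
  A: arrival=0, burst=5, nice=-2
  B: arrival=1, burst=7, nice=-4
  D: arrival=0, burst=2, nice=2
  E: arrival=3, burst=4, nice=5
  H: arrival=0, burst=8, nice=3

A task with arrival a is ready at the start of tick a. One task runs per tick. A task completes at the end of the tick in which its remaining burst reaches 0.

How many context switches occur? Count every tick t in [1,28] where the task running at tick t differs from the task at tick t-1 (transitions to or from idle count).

t=0: vr[A=0 D=0 H=0] → run A
t=1: vr[A=512/793 B=0 D=0 H=0] → run B
t=2: vr[A=512/793 B=1024/2501 D=0 H=0] → run D
t=3: vr[A=512/793 B=1024/2501 D=1024/655 E=0 H=0] → run E
t=4: vr[A=512/793 B=1024/2501 D=1024/655 E=1024/335 H=0] → run H
t=5: vr[A=512/793 B=1024/2501 D=1024/655 E=1024/335 H=512/263] → run B
t=6: vr[A=512/793 B=2048/2501 D=1024/655 E=1024/335 H=512/263] → run A
t=7: vr[A=1024/793 B=2048/2501 D=1024/655 E=1024/335 H=512/263] → run B
t=8: vr[A=1024/793 B=3072/2501 D=1024/655 E=1024/335 H=512/263] → run B
t=9: vr[A=1024/793 B=4096/2501 D=1024/655 E=1024/335 H=512/263] → run A
t=10: vr[A=1536/793 B=4096/2501 D=1024/655 E=1024/335 H=512/263] → run D
t=11: vr[A=1536/793 B=4096/2501 E=1024/335 H=512/263] → run B
t=12: vr[A=1536/793 B=5120/2501 E=1024/335 H=512/263] → run A
t=13: vr[A=2048/793 B=5120/2501 E=1024/335 H=512/263] → run H
t=14: vr[A=2048/793 B=5120/2501 E=1024/335 H=1024/263] → run B
t=15: vr[A=2048/793 B=6144/2501 E=1024/335 H=1024/263] → run B
t=16: vr[A=2048/793 E=1024/335 H=1024/263] → run A
t=17: vr[E=1024/335 H=1024/263] → run E
t=18: vr[E=2048/335 H=1024/263] → run H
t=19: vr[E=2048/335 H=1536/263] → run H
t=20: vr[E=2048/335 H=2048/263] → run E
t=21: vr[E=3072/335 H=2048/263] → run H
t=22: vr[E=3072/335 H=2560/263] → run E
t=23: vr[H=2560/263] → run H
t=24: vr[H=3072/263] → run H
t=25: vr[H=3584/263] → run H
t=26: (idle)
t=27: (idle)
t=28: (idle)

context switches = 21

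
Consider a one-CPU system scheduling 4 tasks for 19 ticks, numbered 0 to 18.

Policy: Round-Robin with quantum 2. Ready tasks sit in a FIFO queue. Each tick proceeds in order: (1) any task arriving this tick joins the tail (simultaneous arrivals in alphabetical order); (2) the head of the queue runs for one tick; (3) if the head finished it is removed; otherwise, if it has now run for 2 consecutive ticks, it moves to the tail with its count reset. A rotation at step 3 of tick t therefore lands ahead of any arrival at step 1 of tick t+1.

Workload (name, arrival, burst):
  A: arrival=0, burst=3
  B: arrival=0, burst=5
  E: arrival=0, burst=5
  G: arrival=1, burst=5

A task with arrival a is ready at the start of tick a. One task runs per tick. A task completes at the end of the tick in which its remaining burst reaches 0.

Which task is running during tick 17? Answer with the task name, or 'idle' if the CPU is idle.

running at tick 17 = G

t=0: queue=[A,B,E] q_used=0 → run A
t=1: queue=[A,B,E,G] q_used=1 → run A
t=2: queue=[B,E,G,A] q_used=0 → run B
t=3: queue=[B,E,G,A] q_used=1 → run B
t=4: queue=[E,G,A,B] q_used=0 → run E
t=5: queue=[E,G,A,B] q_used=1 → run E
t=6: queue=[G,A,B,E] q_used=0 → run G
t=7: queue=[G,A,B,E] q_used=1 → run G
t=8: queue=[A,B,E,G] q_used=0 → run A
t=9: queue=[B,E,G] q_used=0 → run B
t=10: queue=[B,E,G] q_used=1 → run B
t=11: queue=[E,G,B] q_used=0 → run E
t=12: queue=[E,G,B] q_used=1 → run E
t=13: queue=[G,B,E] q_used=0 → run G
t=14: queue=[G,B,E] q_used=1 → run G
t=15: queue=[B,E,G] q_used=0 → run B
t=16: queue=[E,G] q_used=0 → run E
t=17: queue=[G] q_used=0 → run G
t=18: (idle)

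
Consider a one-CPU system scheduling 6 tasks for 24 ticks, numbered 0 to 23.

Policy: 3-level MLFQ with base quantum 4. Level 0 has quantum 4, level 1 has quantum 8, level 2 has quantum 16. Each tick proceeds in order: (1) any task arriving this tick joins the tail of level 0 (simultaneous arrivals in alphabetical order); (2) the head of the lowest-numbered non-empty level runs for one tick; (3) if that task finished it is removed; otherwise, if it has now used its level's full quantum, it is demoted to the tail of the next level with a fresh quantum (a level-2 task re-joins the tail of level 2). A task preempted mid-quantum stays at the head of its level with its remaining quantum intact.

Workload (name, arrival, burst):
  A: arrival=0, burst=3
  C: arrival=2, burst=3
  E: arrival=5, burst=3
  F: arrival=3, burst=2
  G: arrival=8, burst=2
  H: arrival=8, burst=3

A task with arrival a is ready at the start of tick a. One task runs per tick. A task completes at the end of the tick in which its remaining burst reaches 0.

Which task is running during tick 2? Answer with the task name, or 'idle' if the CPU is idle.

running at tick 2 = A

t=0: L0/L1/L2 = A/-/- → run A
t=1: L0/L1/L2 = A/-/- → run A
t=2: L0/L1/L2 = AC/-/- → run A
t=3: L0/L1/L2 = CF/-/- → run C
t=4: L0/L1/L2 = CF/-/- → run C
t=5: L0/L1/L2 = CFE/-/- → run C
t=6: L0/L1/L2 = FE/-/- → run F
t=7: L0/L1/L2 = FE/-/- → run F
t=8: L0/L1/L2 = EGH/-/- → run E
t=9: L0/L1/L2 = EGH/-/- → run E
t=10: L0/L1/L2 = EGH/-/- → run E
t=11: L0/L1/L2 = GH/-/- → run G
t=12: L0/L1/L2 = GH/-/- → run G
t=13: L0/L1/L2 = H/-/- → run H
t=14: L0/L1/L2 = H/-/- → run H
t=15: L0/L1/L2 = H/-/- → run H
t=16: (idle)
t=17: (idle)
t=18: (idle)
t=19: (idle)
t=20: (idle)
t=21: (idle)
t=22: (idle)
t=23: (idle)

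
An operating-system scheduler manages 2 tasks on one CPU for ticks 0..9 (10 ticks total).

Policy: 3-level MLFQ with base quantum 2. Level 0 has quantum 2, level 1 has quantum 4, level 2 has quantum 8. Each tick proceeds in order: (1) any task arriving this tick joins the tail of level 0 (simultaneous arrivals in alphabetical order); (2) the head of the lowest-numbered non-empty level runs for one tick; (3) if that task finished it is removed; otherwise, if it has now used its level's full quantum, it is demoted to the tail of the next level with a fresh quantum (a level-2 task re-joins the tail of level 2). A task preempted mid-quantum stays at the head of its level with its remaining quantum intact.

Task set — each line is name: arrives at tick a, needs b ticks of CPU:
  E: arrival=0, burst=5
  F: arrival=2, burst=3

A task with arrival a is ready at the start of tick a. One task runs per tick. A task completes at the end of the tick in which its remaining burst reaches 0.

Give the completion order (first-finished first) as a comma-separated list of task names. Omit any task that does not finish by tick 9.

t=0: L0/L1/L2 = E/-/- → run E
t=1: L0/L1/L2 = E/-/- → run E
t=2: L0/L1/L2 = F/E/- → run F
t=3: L0/L1/L2 = F/E/- → run F
t=4: L0/L1/L2 = -/EF/- → run E
t=5: L0/L1/L2 = -/EF/- → run E
t=6: L0/L1/L2 = -/EF/- → run E
t=7: L0/L1/L2 = -/F/- → run F
t=8: (idle)
t=9: (idle)

completion order = E, F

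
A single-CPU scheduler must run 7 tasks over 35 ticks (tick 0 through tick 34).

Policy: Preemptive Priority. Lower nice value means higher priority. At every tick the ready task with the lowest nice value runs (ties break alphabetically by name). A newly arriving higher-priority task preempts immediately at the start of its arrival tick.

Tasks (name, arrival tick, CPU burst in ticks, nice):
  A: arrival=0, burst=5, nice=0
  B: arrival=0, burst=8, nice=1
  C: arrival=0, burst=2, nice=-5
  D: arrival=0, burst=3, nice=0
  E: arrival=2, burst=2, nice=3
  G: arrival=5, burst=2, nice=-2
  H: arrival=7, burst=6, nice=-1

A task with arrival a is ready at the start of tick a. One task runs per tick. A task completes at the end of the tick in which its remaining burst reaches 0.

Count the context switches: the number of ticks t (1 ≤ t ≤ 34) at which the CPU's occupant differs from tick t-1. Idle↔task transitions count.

context switches = 8

t=0: ready={A,B,C,D} → run C
t=1: ready={A,B,C,D} → run C
t=2: ready={A,B,D,E} → run A
t=3: ready={A,B,D,E} → run A
t=4: ready={A,B,D,E} → run A
t=5: ready={A,B,D,E,G} → run G
t=6: ready={A,B,D,E,G} → run G
t=7: ready={A,B,D,E,H} → run H
t=8: ready={A,B,D,E,H} → run H
t=9: ready={A,B,D,E,H} → run H
t=10: ready={A,B,D,E,H} → run H
t=11: ready={A,B,D,E,H} → run H
t=12: ready={A,B,D,E,H} → run H
t=13: ready={A,B,D,E} → run A
t=14: ready={A,B,D,E} → run A
t=15: ready={B,D,E} → run D
t=16: ready={B,D,E} → run D
t=17: ready={B,D,E} → run D
t=18: ready={B,E} → run B
t=19: ready={B,E} → run B
t=20: ready={B,E} → run B
t=21: ready={B,E} → run B
t=22: ready={B,E} → run B
t=23: ready={B,E} → run B
t=24: ready={B,E} → run B
t=25: ready={B,E} → run B
t=26: ready={E} → run E
t=27: ready={E} → run E
t=28: (idle)
t=29: (idle)
t=30: (idle)
t=31: (idle)
t=32: (idle)
t=33: (idle)
t=34: (idle)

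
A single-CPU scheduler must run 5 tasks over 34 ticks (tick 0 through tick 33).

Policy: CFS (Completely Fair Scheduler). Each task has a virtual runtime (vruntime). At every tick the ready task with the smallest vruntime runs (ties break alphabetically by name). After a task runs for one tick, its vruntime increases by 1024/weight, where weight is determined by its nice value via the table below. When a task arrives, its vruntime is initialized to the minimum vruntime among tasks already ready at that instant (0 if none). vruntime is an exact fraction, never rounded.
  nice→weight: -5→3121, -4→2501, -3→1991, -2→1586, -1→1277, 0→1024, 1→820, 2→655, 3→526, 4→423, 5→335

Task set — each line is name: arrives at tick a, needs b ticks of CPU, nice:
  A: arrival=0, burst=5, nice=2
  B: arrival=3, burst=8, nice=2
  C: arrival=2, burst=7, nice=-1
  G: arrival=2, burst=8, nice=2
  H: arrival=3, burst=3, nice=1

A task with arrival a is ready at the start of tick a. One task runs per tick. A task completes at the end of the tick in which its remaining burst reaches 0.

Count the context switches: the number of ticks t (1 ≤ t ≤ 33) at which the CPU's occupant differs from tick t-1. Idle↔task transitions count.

t=0: vr[A=0] → run A
t=1: vr[A=1024/655] → run A
t=2: vr[A=2048/655 C=2048/655 G=2048/655] → run A
t=3: vr[A=3072/655 B=2048/655 C=2048/655 G=2048/655 H=2048/655] → run B
t=4: vr[A=3072/655 B=3072/655 C=2048/655 G=2048/655 H=2048/655] → run C
t=5: vr[A=3072/655 B=3072/655 C=3286016/836435 G=2048/655 H=2048/655] → run G
t=6: vr[A=3072/655 B=3072/655 C=3286016/836435 G=3072/655 H=2048/655] → run H
t=7: vr[A=3072/655 B=3072/655 C=3286016/836435 G=3072/655 H=117504/26855] → run C
t=8: vr[A=3072/655 B=3072/655 C=3956736/836435 G=3072/655 H=117504/26855] → run H
t=9: vr[A=3072/655 B=3072/655 C=3956736/836435 G=3072/655 H=30208/5371] → run A
t=10: vr[A=4096/655 B=3072/655 C=3956736/836435 G=3072/655 H=30208/5371] → run B
t=11: vr[A=4096/655 B=4096/655 C=3956736/836435 G=3072/655 H=30208/5371] → run G
t=12: vr[A=4096/655 B=4096/655 C=3956736/836435 G=4096/655 H=30208/5371] → run C
t=13: vr[A=4096/655 B=4096/655 C=4627456/836435 G=4096/655 H=30208/5371] → run C
t=14: vr[A=4096/655 B=4096/655 C=5298176/836435 G=4096/655 H=30208/5371] → run H
t=15: vr[A=4096/655 B=4096/655 C=5298176/836435 G=4096/655] → run A
t=16: vr[B=4096/655 C=5298176/836435 G=4096/655] → run B
t=17: vr[B=1024/131 C=5298176/836435 G=4096/655] → run G
t=18: vr[B=1024/131 C=5298176/836435 G=1024/131] → run C
t=19: vr[B=1024/131 C=5968896/836435 G=1024/131] → run C
t=20: vr[B=1024/131 C=6639616/836435 G=1024/131] → run B
t=21: vr[B=6144/655 C=6639616/836435 G=1024/131] → run G
t=22: vr[B=6144/655 C=6639616/836435 G=6144/655] → run C
t=23: vr[B=6144/655 G=6144/655] → run B
t=24: vr[B=7168/655 G=6144/655] → run G
t=25: vr[B=7168/655 G=7168/655] → run B
t=26: vr[B=8192/655 G=7168/655] → run G
t=27: vr[B=8192/655 G=8192/655] → run B
t=28: vr[B=9216/655 G=8192/655] → run G
t=29: vr[B=9216/655 G=9216/655] → run B
t=30: vr[G=9216/655] → run G
t=31: (idle)
t=32: (idle)
t=33: (idle)

context switches = 27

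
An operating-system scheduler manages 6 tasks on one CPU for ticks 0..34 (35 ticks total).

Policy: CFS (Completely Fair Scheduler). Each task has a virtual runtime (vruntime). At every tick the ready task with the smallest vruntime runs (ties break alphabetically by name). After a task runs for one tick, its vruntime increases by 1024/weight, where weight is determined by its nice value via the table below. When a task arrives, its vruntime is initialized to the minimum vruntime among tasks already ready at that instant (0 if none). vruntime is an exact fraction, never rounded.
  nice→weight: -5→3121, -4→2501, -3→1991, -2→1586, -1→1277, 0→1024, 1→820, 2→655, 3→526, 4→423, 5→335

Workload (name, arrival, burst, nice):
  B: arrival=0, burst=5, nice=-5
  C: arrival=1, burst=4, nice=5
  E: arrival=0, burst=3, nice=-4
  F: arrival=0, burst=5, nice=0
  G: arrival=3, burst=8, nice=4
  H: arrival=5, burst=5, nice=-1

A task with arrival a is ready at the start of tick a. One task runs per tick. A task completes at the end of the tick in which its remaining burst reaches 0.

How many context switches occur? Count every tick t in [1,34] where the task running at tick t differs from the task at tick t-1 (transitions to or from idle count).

t=0: vr[B=0 E=0 F=0] → run B
t=1: vr[B=1024/3121 C=0 E=0 F=0] → run C
t=2: vr[B=1024/3121 C=1024/335 E=0 F=0] → run E
t=3: vr[B=1024/3121 C=1024/335 E=1024/2501 F=0 G=0] → run F
t=4: vr[B=1024/3121 C=1024/335 E=1024/2501 F=1 G=0] → run G
t=5: vr[B=1024/3121 C=1024/335 E=1024/2501 F=1 G=1024/423 H=1024/3121] → run B
t=6: vr[B=2048/3121 C=1024/335 E=1024/2501 F=1 G=1024/423 H=1024/3121] → run H
t=7: vr[B=2048/3121 C=1024/335 E=1024/2501 F=1 G=1024/423 H=4503552/3985517] → run E
t=8: vr[B=2048/3121 C=1024/335 E=2048/2501 F=1 G=1024/423 H=4503552/3985517] → run B
t=9: vr[B=3072/3121 C=1024/335 E=2048/2501 F=1 G=1024/423 H=4503552/3985517] → run E
t=10: vr[B=3072/3121 C=1024/335 F=1 G=1024/423 H=4503552/3985517] → run B
t=11: vr[B=4096/3121 C=1024/335 F=1 G=1024/423 H=4503552/3985517] → run F
t=12: vr[B=4096/3121 C=1024/335 F=2 G=1024/423 H=4503552/3985517] → run H
t=13: vr[B=4096/3121 C=1024/335 F=2 G=1024/423 H=7699456/3985517] → run B
t=14: vr[C=1024/335 F=2 G=1024/423 H=7699456/3985517] → run H
t=15: vr[C=1024/335 F=2 G=1024/423 H=10895360/3985517] → run F
t=16: vr[C=1024/335 F=3 G=1024/423 H=10895360/3985517] → run G
t=17: vr[C=1024/335 F=3 G=2048/423 H=10895360/3985517] → run H
t=18: vr[C=1024/335 F=3 G=2048/423 H=14091264/3985517] → run F
t=19: vr[C=1024/335 F=4 G=2048/423 H=14091264/3985517] → run C
t=20: vr[C=2048/335 F=4 G=2048/423 H=14091264/3985517] → run H
t=21: vr[C=2048/335 F=4 G=2048/423] → run F
t=22: vr[C=2048/335 G=2048/423] → run G
t=23: vr[C=2048/335 G=1024/141] → run C
t=24: vr[C=3072/335 G=1024/141] → run G
t=25: vr[C=3072/335 G=4096/423] → run C
t=26: vr[G=4096/423] → run G
t=27: vr[G=5120/423] → run G
t=28: vr[G=2048/141] → run G
t=29: vr[G=7168/423] → run G
t=30: (idle)
t=31: (idle)
t=32: (idle)
t=33: (idle)
t=34: (idle)

context switches = 27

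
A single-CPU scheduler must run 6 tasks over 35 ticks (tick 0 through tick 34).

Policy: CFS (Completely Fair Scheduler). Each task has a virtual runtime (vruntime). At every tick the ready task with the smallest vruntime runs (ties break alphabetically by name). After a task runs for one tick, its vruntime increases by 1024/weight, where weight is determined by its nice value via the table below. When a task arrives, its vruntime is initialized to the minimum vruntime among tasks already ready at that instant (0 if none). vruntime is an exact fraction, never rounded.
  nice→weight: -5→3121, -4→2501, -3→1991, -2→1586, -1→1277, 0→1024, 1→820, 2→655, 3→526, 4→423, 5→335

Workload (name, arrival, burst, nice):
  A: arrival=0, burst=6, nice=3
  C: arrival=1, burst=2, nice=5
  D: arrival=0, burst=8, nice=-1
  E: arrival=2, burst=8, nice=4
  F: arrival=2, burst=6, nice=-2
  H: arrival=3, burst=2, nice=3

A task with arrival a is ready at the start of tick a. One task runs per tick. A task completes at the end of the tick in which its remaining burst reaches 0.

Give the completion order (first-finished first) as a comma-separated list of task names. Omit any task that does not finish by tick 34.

completion order = H, C, F, D, A, E

t=0: vr[A=0 D=0] → run A
t=1: vr[A=512/263 C=0 D=0] → run C
t=2: vr[A=512/263 C=1024/335 D=0 E=0 F=0] → run D
t=3: vr[A=512/263 C=1024/335 D=1024/1277 E=0 F=0 H=0] → run E
t=4: vr[A=512/263 C=1024/335 D=1024/1277 E=1024/423 F=0 H=0] → run F
t=5: vr[A=512/263 C=1024/335 D=1024/1277 E=1024/423 F=512/793 H=0] → run H
t=6: vr[A=512/263 C=1024/335 D=1024/1277 E=1024/423 F=512/793 H=512/263] → run F
t=7: vr[A=512/263 C=1024/335 D=1024/1277 E=1024/423 F=1024/793 H=512/263] → run D
t=8: vr[A=512/263 C=1024/335 D=2048/1277 E=1024/423 F=1024/793 H=512/263] → run F
t=9: vr[A=512/263 C=1024/335 D=2048/1277 E=1024/423 F=1536/793 H=512/263] → run D
t=10: vr[A=512/263 C=1024/335 D=3072/1277 E=1024/423 F=1536/793 H=512/263] → run F
t=11: vr[A=512/263 C=1024/335 D=3072/1277 E=1024/423 F=2048/793 H=512/263] → run A
t=12: vr[A=1024/263 C=1024/335 D=3072/1277 E=1024/423 F=2048/793 H=512/263] → run H
t=13: vr[A=1024/263 C=1024/335 D=3072/1277 E=1024/423 F=2048/793] → run D
t=14: vr[A=1024/263 C=1024/335 D=4096/1277 E=1024/423 F=2048/793] → run E
t=15: vr[A=1024/263 C=1024/335 D=4096/1277 E=2048/423 F=2048/793] → run F
t=16: vr[A=1024/263 C=1024/335 D=4096/1277 E=2048/423 F=2560/793] → run C
t=17: vr[A=1024/263 D=4096/1277 E=2048/423 F=2560/793] → run D
t=18: vr[A=1024/263 D=5120/1277 E=2048/423 F=2560/793] → run F
t=19: vr[A=1024/263 D=5120/1277 E=2048/423] → run A
t=20: vr[A=1536/263 D=5120/1277 E=2048/423] → run D
t=21: vr[A=1536/263 D=6144/1277 E=2048/423] → run D
t=22: vr[A=1536/263 D=7168/1277 E=2048/423] → run E
t=23: vr[A=1536/263 D=7168/1277 E=1024/141] → run D
t=24: vr[A=1536/263 E=1024/141] → run A
t=25: vr[A=2048/263 E=1024/141] → run E
t=26: vr[A=2048/263 E=4096/423] → run A
t=27: vr[A=2560/263 E=4096/423] → run E
t=28: vr[A=2560/263 E=5120/423] → run A
t=29: vr[E=5120/423] → run E
t=30: vr[E=2048/141] → run E
t=31: vr[E=7168/423] → run E
t=32: (idle)
t=33: (idle)
t=34: (idle)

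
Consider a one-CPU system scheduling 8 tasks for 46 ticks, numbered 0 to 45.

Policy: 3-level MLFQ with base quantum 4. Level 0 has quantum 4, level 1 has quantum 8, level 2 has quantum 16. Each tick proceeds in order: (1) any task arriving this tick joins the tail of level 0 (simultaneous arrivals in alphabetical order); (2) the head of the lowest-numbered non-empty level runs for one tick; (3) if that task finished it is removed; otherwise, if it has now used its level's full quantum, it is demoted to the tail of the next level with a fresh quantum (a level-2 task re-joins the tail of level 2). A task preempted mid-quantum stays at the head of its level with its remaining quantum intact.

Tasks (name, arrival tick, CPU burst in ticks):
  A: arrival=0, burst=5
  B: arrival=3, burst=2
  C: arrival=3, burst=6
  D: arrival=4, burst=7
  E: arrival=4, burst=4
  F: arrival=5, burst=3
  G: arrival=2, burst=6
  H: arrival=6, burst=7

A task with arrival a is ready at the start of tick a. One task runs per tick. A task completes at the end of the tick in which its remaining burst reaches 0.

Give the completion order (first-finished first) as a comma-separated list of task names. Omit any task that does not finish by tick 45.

t=0: L0/L1/L2 = A/-/- → run A
t=1: L0/L1/L2 = A/-/- → run A
t=2: L0/L1/L2 = AG/-/- → run A
t=3: L0/L1/L2 = AGBC/-/- → run A
t=4: L0/L1/L2 = GBCDE/A/- → run G
t=5: L0/L1/L2 = GBCDEF/A/- → run G
t=6: L0/L1/L2 = GBCDEFH/A/- → run G
t=7: L0/L1/L2 = GBCDEFH/A/- → run G
t=8: L0/L1/L2 = BCDEFH/AG/- → run B
t=9: L0/L1/L2 = BCDEFH/AG/- → run B
t=10: L0/L1/L2 = CDEFH/AG/- → run C
t=11: L0/L1/L2 = CDEFH/AG/- → run C
t=12: L0/L1/L2 = CDEFH/AG/- → run C
t=13: L0/L1/L2 = CDEFH/AG/- → run C
t=14: L0/L1/L2 = DEFH/AGC/- → run D
t=15: L0/L1/L2 = DEFH/AGC/- → run D
t=16: L0/L1/L2 = DEFH/AGC/- → run D
t=17: L0/L1/L2 = DEFH/AGC/- → run D
t=18: L0/L1/L2 = EFH/AGCD/- → run E
t=19: L0/L1/L2 = EFH/AGCD/- → run E
t=20: L0/L1/L2 = EFH/AGCD/- → run E
t=21: L0/L1/L2 = EFH/AGCD/- → run E
t=22: L0/L1/L2 = FH/AGCD/- → run F
t=23: L0/L1/L2 = FH/AGCD/- → run F
t=24: L0/L1/L2 = FH/AGCD/- → run F
t=25: L0/L1/L2 = H/AGCD/- → run H
t=26: L0/L1/L2 = H/AGCD/- → run H
t=27: L0/L1/L2 = H/AGCD/- → run H
t=28: L0/L1/L2 = H/AGCD/- → run H
t=29: L0/L1/L2 = -/AGCDH/- → run A
t=30: L0/L1/L2 = -/GCDH/- → run G
t=31: L0/L1/L2 = -/GCDH/- → run G
t=32: L0/L1/L2 = -/CDH/- → run C
t=33: L0/L1/L2 = -/CDH/- → run C
t=34: L0/L1/L2 = -/DH/- → run D
t=35: L0/L1/L2 = -/DH/- → run D
t=36: L0/L1/L2 = -/DH/- → run D
t=37: L0/L1/L2 = -/H/- → run H
t=38: L0/L1/L2 = -/H/- → run H
t=39: L0/L1/L2 = -/H/- → run H
t=40: (idle)
t=41: (idle)
t=42: (idle)
t=43: (idle)
t=44: (idle)
t=45: (idle)

completion order = B, E, F, A, G, C, D, H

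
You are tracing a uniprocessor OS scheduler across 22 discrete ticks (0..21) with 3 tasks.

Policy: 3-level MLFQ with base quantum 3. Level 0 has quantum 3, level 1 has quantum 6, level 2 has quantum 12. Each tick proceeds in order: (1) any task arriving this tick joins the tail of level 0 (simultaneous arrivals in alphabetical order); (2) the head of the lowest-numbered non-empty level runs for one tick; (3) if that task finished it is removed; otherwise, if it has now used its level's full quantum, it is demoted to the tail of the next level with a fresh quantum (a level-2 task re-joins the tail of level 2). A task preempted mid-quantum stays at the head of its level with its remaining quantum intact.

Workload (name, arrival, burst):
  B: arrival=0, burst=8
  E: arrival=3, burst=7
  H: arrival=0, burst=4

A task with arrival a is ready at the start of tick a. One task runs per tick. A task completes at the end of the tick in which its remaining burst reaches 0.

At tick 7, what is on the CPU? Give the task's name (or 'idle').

t=0: L0/L1/L2 = BH/-/- → run B
t=1: L0/L1/L2 = BH/-/- → run B
t=2: L0/L1/L2 = BH/-/- → run B
t=3: L0/L1/L2 = HE/B/- → run H
t=4: L0/L1/L2 = HE/B/- → run H
t=5: L0/L1/L2 = HE/B/- → run H
t=6: L0/L1/L2 = E/BH/- → run E
t=7: L0/L1/L2 = E/BH/- → run E
t=8: L0/L1/L2 = E/BH/- → run E
t=9: L0/L1/L2 = -/BHE/- → run B
t=10: L0/L1/L2 = -/BHE/- → run B
t=11: L0/L1/L2 = -/BHE/- → run B
t=12: L0/L1/L2 = -/BHE/- → run B
t=13: L0/L1/L2 = -/BHE/- → run B
t=14: L0/L1/L2 = -/HE/- → run H
t=15: L0/L1/L2 = -/E/- → run E
t=16: L0/L1/L2 = -/E/- → run E
t=17: L0/L1/L2 = -/E/- → run E
t=18: L0/L1/L2 = -/E/- → run E
t=19: (idle)
t=20: (idle)
t=21: (idle)

running at tick 7 = E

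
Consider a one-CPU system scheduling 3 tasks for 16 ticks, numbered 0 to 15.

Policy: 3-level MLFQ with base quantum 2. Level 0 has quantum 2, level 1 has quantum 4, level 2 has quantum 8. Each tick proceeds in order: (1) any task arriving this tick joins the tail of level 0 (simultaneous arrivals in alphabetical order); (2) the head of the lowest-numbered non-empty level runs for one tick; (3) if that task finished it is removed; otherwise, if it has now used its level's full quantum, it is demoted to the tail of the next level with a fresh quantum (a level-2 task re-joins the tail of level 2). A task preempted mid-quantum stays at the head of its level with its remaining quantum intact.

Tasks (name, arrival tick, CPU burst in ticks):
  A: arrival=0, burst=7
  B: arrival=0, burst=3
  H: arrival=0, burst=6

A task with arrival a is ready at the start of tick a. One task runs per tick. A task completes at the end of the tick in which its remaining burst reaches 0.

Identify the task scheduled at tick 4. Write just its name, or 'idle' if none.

running at tick 4 = H

t=0: L0/L1/L2 = ABH/-/- → run A
t=1: L0/L1/L2 = ABH/-/- → run A
t=2: L0/L1/L2 = BH/A/- → run B
t=3: L0/L1/L2 = BH/A/- → run B
t=4: L0/L1/L2 = H/AB/- → run H
t=5: L0/L1/L2 = H/AB/- → run H
t=6: L0/L1/L2 = -/ABH/- → run A
t=7: L0/L1/L2 = -/ABH/- → run A
t=8: L0/L1/L2 = -/ABH/- → run A
t=9: L0/L1/L2 = -/ABH/- → run A
t=10: L0/L1/L2 = -/BH/A → run B
t=11: L0/L1/L2 = -/H/A → run H
t=12: L0/L1/L2 = -/H/A → run H
t=13: L0/L1/L2 = -/H/A → run H
t=14: L0/L1/L2 = -/H/A → run H
t=15: L0/L1/L2 = -/-/A → run A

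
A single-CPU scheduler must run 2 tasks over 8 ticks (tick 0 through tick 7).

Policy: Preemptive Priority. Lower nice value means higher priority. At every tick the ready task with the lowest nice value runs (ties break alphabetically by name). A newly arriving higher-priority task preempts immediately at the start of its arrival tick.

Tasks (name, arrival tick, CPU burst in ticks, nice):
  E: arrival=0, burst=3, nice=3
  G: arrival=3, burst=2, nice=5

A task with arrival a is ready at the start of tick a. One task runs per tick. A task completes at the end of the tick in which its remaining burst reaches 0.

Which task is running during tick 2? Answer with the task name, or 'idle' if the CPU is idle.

t=0: ready={E} → run E
t=1: ready={E} → run E
t=2: ready={E} → run E
t=3: ready={G} → run G
t=4: ready={G} → run G
t=5: (idle)
t=6: (idle)
t=7: (idle)

running at tick 2 = E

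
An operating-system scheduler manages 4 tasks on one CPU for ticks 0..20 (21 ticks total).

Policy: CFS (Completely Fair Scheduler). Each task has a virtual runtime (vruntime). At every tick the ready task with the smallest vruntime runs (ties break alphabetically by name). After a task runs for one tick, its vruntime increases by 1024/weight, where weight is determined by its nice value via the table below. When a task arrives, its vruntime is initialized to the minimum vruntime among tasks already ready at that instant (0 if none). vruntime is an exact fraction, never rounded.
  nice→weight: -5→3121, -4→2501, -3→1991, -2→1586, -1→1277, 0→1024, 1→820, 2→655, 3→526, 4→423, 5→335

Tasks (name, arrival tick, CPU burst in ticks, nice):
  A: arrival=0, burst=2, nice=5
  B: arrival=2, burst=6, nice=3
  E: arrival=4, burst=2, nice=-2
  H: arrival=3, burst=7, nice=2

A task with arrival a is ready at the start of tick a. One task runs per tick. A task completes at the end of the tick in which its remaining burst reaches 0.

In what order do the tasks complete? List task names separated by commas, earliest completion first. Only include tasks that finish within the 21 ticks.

t=0: vr[A=0] → run A
t=1: vr[A=1024/335] → run A
t=2: vr[B=0] → run B
t=3: vr[B=512/263 H=512/263] → run B
t=4: vr[B=1024/263 E=512/263 H=512/263] → run E
t=5: vr[B=1024/263 E=540672/208559 H=512/263] → run H
t=6: vr[B=1024/263 E=540672/208559 H=604672/172265] → run E
t=7: vr[B=1024/263 H=604672/172265] → run H
t=8: vr[B=1024/263 H=873984/172265] → run B
t=9: vr[B=1536/263 H=873984/172265] → run H
t=10: vr[B=1536/263 H=1143296/172265] → run B
t=11: vr[B=2048/263 H=1143296/172265] → run H
t=12: vr[B=2048/263 H=1412608/172265] → run B
t=13: vr[B=2560/263 H=1412608/172265] → run H
t=14: vr[B=2560/263 H=336384/34453] → run B
t=15: vr[H=336384/34453] → run H
t=16: vr[H=1951232/172265] → run H
t=17: (idle)
t=18: (idle)
t=19: (idle)
t=20: (idle)

completion order = A, E, B, H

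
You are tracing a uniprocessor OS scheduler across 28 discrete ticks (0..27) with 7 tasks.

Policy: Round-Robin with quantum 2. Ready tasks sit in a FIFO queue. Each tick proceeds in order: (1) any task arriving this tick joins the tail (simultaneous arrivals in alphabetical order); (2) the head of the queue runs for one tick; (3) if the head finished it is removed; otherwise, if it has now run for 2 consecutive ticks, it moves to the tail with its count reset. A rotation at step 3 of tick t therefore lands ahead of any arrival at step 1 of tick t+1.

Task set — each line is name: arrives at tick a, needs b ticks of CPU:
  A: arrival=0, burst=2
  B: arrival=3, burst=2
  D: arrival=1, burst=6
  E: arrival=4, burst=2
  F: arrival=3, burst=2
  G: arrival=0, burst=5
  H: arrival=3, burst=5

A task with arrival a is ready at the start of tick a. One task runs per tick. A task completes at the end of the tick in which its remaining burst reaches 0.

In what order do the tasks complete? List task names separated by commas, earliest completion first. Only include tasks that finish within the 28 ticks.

t=0: queue=[A,G] q_used=0 → run A
t=1: queue=[A,G,D] q_used=1 → run A
t=2: queue=[G,D] q_used=0 → run G
t=3: queue=[G,D,B,F,H] q_used=1 → run G
t=4: queue=[D,B,F,H,G,E] q_used=0 → run D
t=5: queue=[D,B,F,H,G,E] q_used=1 → run D
t=6: queue=[B,F,H,G,E,D] q_used=0 → run B
t=7: queue=[B,F,H,G,E,D] q_used=1 → run B
t=8: queue=[F,H,G,E,D] q_used=0 → run F
t=9: queue=[F,H,G,E,D] q_used=1 → run F
t=10: queue=[H,G,E,D] q_used=0 → run H
t=11: queue=[H,G,E,D] q_used=1 → run H
t=12: queue=[G,E,D,H] q_used=0 → run G
t=13: queue=[G,E,D,H] q_used=1 → run G
t=14: queue=[E,D,H,G] q_used=0 → run E
t=15: queue=[E,D,H,G] q_used=1 → run E
t=16: queue=[D,H,G] q_used=0 → run D
t=17: queue=[D,H,G] q_used=1 → run D
t=18: queue=[H,G,D] q_used=0 → run H
t=19: queue=[H,G,D] q_used=1 → run H
t=20: queue=[G,D,H] q_used=0 → run G
t=21: queue=[D,H] q_used=0 → run D
t=22: queue=[D,H] q_used=1 → run D
t=23: queue=[H] q_used=0 → run H
t=24: (idle)
t=25: (idle)
t=26: (idle)
t=27: (idle)

completion order = A, B, F, E, G, D, H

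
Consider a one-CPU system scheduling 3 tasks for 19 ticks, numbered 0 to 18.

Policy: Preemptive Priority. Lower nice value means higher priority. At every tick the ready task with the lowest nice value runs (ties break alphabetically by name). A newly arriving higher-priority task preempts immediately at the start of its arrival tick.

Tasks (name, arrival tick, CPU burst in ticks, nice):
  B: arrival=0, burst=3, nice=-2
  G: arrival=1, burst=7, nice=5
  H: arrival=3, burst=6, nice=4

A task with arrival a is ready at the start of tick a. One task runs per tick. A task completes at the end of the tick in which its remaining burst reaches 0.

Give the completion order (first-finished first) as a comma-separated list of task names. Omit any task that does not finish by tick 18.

t=0: ready={B} → run B
t=1: ready={B,G} → run B
t=2: ready={B,G} → run B
t=3: ready={G,H} → run H
t=4: ready={G,H} → run H
t=5: ready={G,H} → run H
t=6: ready={G,H} → run H
t=7: ready={G,H} → run H
t=8: ready={G,H} → run H
t=9: ready={G} → run G
t=10: ready={G} → run G
t=11: ready={G} → run G
t=12: ready={G} → run G
t=13: ready={G} → run G
t=14: ready={G} → run G
t=15: ready={G} → run G
t=16: (idle)
t=17: (idle)
t=18: (idle)

completion order = B, H, G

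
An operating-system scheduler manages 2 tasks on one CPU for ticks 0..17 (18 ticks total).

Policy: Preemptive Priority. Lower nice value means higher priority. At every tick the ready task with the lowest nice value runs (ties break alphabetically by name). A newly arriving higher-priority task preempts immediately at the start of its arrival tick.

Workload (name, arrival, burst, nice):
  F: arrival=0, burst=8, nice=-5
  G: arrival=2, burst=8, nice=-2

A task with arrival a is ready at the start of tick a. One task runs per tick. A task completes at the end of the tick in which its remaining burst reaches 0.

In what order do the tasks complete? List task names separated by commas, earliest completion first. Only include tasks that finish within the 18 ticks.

t=0: ready={F} → run F
t=1: ready={F} → run F
t=2: ready={F,G} → run F
t=3: ready={F,G} → run F
t=4: ready={F,G} → run F
t=5: ready={F,G} → run F
t=6: ready={F,G} → run F
t=7: ready={F,G} → run F
t=8: ready={G} → run G
t=9: ready={G} → run G
t=10: ready={G} → run G
t=11: ready={G} → run G
t=12: ready={G} → run G
t=13: ready={G} → run G
t=14: ready={G} → run G
t=15: ready={G} → run G
t=16: (idle)
t=17: (idle)

completion order = F, G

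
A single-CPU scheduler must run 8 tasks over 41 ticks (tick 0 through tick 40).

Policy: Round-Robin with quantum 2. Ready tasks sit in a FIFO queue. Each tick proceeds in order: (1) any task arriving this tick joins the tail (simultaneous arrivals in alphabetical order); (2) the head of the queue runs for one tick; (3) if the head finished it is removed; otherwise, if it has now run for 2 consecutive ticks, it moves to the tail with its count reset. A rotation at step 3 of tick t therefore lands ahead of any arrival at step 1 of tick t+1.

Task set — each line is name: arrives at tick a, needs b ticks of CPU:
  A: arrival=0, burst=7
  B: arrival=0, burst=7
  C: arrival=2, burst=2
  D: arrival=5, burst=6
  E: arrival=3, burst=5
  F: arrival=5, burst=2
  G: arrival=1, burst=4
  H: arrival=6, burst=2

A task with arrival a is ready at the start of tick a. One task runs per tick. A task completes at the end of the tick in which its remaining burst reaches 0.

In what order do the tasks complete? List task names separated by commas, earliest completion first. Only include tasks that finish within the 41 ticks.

completion order = C, F, G, H, A, E, B, D

t=0: queue=[A,B] q_used=0 → run A
t=1: queue=[A,B,G] q_used=1 → run A
t=2: queue=[B,G,A,C] q_used=0 → run B
t=3: queue=[B,G,A,C,E] q_used=1 → run B
t=4: queue=[G,A,C,E,B] q_used=0 → run G
t=5: queue=[G,A,C,E,B,D,F] q_used=1 → run G
t=6: queue=[A,C,E,B,D,F,G,H] q_used=0 → run A
t=7: queue=[A,C,E,B,D,F,G,H] q_used=1 → run A
t=8: queue=[C,E,B,D,F,G,H,A] q_used=0 → run C
t=9: queue=[C,E,B,D,F,G,H,A] q_used=1 → run C
t=10: queue=[E,B,D,F,G,H,A] q_used=0 → run E
t=11: queue=[E,B,D,F,G,H,A] q_used=1 → run E
t=12: queue=[B,D,F,G,H,A,E] q_used=0 → run B
t=13: queue=[B,D,F,G,H,A,E] q_used=1 → run B
t=14: queue=[D,F,G,H,A,E,B] q_used=0 → run D
t=15: queue=[D,F,G,H,A,E,B] q_used=1 → run D
t=16: queue=[F,G,H,A,E,B,D] q_used=0 → run F
t=17: queue=[F,G,H,A,E,B,D] q_used=1 → run F
t=18: queue=[G,H,A,E,B,D] q_used=0 → run G
t=19: queue=[G,H,A,E,B,D] q_used=1 → run G
t=20: queue=[H,A,E,B,D] q_used=0 → run H
t=21: queue=[H,A,E,B,D] q_used=1 → run H
t=22: queue=[A,E,B,D] q_used=0 → run A
t=23: queue=[A,E,B,D] q_used=1 → run A
t=24: queue=[E,B,D,A] q_used=0 → run E
t=25: queue=[E,B,D,A] q_used=1 → run E
t=26: queue=[B,D,A,E] q_used=0 → run B
t=27: queue=[B,D,A,E] q_used=1 → run B
t=28: queue=[D,A,E,B] q_used=0 → run D
t=29: queue=[D,A,E,B] q_used=1 → run D
t=30: queue=[A,E,B,D] q_used=0 → run A
t=31: queue=[E,B,D] q_used=0 → run E
t=32: queue=[B,D] q_used=0 → run B
t=33: queue=[D] q_used=0 → run D
t=34: queue=[D] q_used=1 → run D
t=35: (idle)
t=36: (idle)
t=37: (idle)
t=38: (idle)
t=39: (idle)
t=40: (idle)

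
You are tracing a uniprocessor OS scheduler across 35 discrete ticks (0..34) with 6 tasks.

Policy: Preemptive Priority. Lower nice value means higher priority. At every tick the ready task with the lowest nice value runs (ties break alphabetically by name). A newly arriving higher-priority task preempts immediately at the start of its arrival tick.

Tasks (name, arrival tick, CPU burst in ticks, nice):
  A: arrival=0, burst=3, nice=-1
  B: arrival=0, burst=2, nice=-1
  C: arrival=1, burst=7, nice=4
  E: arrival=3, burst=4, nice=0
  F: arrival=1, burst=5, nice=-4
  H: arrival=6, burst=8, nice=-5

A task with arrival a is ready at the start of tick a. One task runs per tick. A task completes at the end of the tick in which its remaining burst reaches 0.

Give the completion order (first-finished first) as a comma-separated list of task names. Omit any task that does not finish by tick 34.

completion order = F, H, A, B, E, C

t=0: ready={A,B} → run A
t=1: ready={A,B,C,F} → run F
t=2: ready={A,B,C,F} → run F
t=3: ready={A,B,C,E,F} → run F
t=4: ready={A,B,C,E,F} → run F
t=5: ready={A,B,C,E,F} → run F
t=6: ready={A,B,C,E,H} → run H
t=7: ready={A,B,C,E,H} → run H
t=8: ready={A,B,C,E,H} → run H
t=9: ready={A,B,C,E,H} → run H
t=10: ready={A,B,C,E,H} → run H
t=11: ready={A,B,C,E,H} → run H
t=12: ready={A,B,C,E,H} → run H
t=13: ready={A,B,C,E,H} → run H
t=14: ready={A,B,C,E} → run A
t=15: ready={A,B,C,E} → run A
t=16: ready={B,C,E} → run B
t=17: ready={B,C,E} → run B
t=18: ready={C,E} → run E
t=19: ready={C,E} → run E
t=20: ready={C,E} → run E
t=21: ready={C,E} → run E
t=22: ready={C} → run C
t=23: ready={C} → run C
t=24: ready={C} → run C
t=25: ready={C} → run C
t=26: ready={C} → run C
t=27: ready={C} → run C
t=28: ready={C} → run C
t=29: (idle)
t=30: (idle)
t=31: (idle)
t=32: (idle)
t=33: (idle)
t=34: (idle)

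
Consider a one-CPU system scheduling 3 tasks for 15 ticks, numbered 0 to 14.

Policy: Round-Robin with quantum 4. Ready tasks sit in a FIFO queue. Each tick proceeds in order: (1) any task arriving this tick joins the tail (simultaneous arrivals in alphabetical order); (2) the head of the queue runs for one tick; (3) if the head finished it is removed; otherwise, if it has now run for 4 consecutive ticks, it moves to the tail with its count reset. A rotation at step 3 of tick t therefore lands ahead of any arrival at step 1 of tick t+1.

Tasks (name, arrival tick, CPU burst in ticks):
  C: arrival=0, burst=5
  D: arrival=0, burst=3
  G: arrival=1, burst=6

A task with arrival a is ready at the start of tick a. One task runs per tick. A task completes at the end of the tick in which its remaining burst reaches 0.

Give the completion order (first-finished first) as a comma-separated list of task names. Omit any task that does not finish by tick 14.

t=0: queue=[C,D] q_used=0 → run C
t=1: queue=[C,D,G] q_used=1 → run C
t=2: queue=[C,D,G] q_used=2 → run C
t=3: queue=[C,D,G] q_used=3 → run C
t=4: queue=[D,G,C] q_used=0 → run D
t=5: queue=[D,G,C] q_used=1 → run D
t=6: queue=[D,G,C] q_used=2 → run D
t=7: queue=[G,C] q_used=0 → run G
t=8: queue=[G,C] q_used=1 → run G
t=9: queue=[G,C] q_used=2 → run G
t=10: queue=[G,C] q_used=3 → run G
t=11: queue=[C,G] q_used=0 → run C
t=12: queue=[G] q_used=0 → run G
t=13: queue=[G] q_used=1 → run G
t=14: (idle)

completion order = D, C, G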